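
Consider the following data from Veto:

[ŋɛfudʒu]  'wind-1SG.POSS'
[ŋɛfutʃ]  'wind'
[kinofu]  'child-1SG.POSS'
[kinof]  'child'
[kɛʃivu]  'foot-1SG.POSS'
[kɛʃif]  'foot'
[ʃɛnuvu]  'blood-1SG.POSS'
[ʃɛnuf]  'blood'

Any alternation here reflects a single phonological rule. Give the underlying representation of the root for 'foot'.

'foot' shows [v] ~ [f] at the end of the stem ([kɛʃivu] vs [kɛʃif]).
Compare 'child', with invariant [f] in [kinofu] and [kinof]: an analysis with underlying /f/ and a rule producing [v] before the 1SG.POSS suffix would wrongly predict alternation here too.
The underlying segment must be /v/; voiced obstruents become voiceless word-finally, yielding [f] there.

/kɛʃiv/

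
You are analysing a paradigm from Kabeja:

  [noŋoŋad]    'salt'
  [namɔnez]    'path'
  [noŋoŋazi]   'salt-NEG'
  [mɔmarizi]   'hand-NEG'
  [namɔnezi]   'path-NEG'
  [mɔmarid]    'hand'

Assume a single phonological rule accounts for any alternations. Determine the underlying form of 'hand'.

'hand' shows [d] ~ [z] at the end of the stem ([mɔmarid] vs [mɔmarizi]).
But 'path' keeps [z] in both environments ([namɔnez], [namɔnezi]), so there is no rule changing /z/ to [d] in isolation.
The alternation reflects intervocalic spirantization: voiced stops become fricatives between vowels. /d/ is underlying.
So 'hand' = /mɔmarid/.

/mɔmarid/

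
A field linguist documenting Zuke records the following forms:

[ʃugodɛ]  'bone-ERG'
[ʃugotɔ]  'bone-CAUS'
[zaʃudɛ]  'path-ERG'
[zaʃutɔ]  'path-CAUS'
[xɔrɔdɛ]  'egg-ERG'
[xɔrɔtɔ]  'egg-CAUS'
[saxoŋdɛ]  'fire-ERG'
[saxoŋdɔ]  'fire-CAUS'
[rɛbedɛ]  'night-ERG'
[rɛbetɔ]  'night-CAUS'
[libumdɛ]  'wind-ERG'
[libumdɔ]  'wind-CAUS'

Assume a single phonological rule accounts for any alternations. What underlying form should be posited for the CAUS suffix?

/-tɔ/

The CAUS morpheme has two allomorphs, [-dɔ] and [-tɔ].
By contrast the ERG suffix keeps its initial [d] throughout — that segment must be underlying.
So the underlying form is /-tɔ/, and voiceless stops become voiced after a nasal.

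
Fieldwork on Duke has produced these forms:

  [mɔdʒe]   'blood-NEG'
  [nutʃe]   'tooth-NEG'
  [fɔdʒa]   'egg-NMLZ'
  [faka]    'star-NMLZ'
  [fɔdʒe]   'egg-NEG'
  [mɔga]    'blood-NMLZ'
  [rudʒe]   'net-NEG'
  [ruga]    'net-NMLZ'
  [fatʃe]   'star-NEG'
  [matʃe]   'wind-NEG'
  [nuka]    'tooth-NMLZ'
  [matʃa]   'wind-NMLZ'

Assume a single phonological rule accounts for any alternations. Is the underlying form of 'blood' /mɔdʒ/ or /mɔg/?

/mɔg/

The stem for 'blood' ends in [dʒ] in [mɔdʒe] but [g] in [mɔga].
But 'egg' keeps [dʒ] in both environments ([fɔdʒe], [fɔdʒa]), so there is no rule changing /dʒ/ to [g] before the NMLZ suffix.
The alternation reflects palatalization before a front vowel: /k/ and /g/ become palato-alveolar [tʃ] and [dʒ] before a front vowel. /g/ is underlying.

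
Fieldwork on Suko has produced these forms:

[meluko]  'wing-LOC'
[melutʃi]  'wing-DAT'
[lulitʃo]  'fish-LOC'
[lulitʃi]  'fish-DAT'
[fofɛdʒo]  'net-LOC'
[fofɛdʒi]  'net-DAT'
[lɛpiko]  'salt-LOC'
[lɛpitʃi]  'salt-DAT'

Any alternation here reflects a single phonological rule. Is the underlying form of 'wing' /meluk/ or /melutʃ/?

The root 'wing' surfaces as [meluko] and [melutʃi], with a stem-final [k] ~ [tʃ] alternation.
Compare 'fish', with invariant [tʃ] in [lulitʃo] and [lulitʃi]: an analysis with underlying /tʃ/ and a rule producing [k] before the LOC suffix would wrongly predict alternation here too.
The alternation reflects palatalization before a front vowel: /k/ becomes palato-alveolar [tʃ] before a front vowel. /k/ is underlying.

/meluk/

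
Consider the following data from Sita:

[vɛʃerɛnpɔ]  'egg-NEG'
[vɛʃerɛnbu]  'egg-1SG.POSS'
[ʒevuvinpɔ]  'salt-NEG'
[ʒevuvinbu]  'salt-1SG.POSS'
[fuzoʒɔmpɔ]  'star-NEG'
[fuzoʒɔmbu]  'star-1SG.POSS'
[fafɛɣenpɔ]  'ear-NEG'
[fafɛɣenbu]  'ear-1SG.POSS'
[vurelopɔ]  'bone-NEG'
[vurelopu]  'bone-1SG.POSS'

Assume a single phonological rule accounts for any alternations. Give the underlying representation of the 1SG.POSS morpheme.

/-bu/

The 1SG.POSS suffix surfaces as [-bu] and [-pu], depending on the final segment of the stem.
By contrast the NEG suffix keeps its initial [p] throughout — that segment must be underlying.
So the underlying form is /-bu/, and voiced stops become voiceless after a vowel.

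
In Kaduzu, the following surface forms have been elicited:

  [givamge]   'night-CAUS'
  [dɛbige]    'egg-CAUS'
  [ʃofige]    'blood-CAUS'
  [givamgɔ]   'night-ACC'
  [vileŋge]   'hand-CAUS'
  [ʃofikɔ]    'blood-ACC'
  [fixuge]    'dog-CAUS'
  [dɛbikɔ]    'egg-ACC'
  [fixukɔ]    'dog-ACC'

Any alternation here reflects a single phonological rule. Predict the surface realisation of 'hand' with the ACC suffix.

The ACC suffix surfaces as [-gɔ] and [-kɔ], depending on the final segment of the stem.
The CAUS suffix, which begins with [g], is invariant after every stem; so [g] is not altered by any rule here.
The ACC suffix is therefore /-kɔ/ underlyingly, with post-nasal voicing: voiceless stops become voiced after a nasal.
After 'hand', which ends in a nasal, the suffix surfaces as [-gɔ], giving [vileŋgɔ].

[vileŋgɔ]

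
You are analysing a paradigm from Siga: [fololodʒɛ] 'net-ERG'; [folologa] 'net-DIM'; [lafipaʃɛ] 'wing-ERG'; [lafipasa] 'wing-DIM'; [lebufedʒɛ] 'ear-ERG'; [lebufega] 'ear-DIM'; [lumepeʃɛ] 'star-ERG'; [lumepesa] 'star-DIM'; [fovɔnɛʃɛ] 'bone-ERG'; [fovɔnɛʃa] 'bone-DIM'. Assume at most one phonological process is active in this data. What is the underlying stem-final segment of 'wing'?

The stem for 'wing' ends in [ʃ] in [lafipaʃɛ] but [s] in [lafipasa].
The stem 'bone' ([fovɔnɛʃɛ], [fovɔnɛʃa]) shows [ʃ] unchanged in both environments, so [ʃ] cannot be basic with [s] derived before the DIM suffix.
So /s/ is underlying, and a rule of palatalization before a front vowel — /g/ and /s/ become palato-alveolar [dʒ] and [ʃ] before a front vowel — gives [ʃ].

/s/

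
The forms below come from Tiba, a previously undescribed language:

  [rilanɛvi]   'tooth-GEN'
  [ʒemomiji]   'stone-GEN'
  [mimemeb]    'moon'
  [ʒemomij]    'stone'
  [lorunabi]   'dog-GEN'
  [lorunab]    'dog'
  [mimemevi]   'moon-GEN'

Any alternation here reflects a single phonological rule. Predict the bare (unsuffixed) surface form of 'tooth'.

[rilanɛb]

The root 'moon' surfaces as [mimemeb] and [mimemevi], with a stem-final [b] ~ [v] alternation.
If /b/ were underlying and a rule turned it into [v] before the GEN suffix, 'dog' would also alternate; but it has [b] in both [lorunab] and [lorunabi].
The underlying segment must be /v/; voiced fricatives become stops word-finally, yielding [b] there.
From [rilanɛvi] the stem 'tooth' is /rilanɛv/; word-finally this yields [rilanɛb].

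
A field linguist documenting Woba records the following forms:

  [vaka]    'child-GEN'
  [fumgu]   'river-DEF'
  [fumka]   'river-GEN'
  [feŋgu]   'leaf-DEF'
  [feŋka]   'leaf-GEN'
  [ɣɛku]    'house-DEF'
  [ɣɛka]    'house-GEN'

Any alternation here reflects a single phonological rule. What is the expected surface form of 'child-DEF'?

The DEF suffix surfaces as [-gu] and [-ku], depending on the final segment of the stem.
By contrast the GEN suffix keeps its initial [k] throughout — that segment must be underlying.
So the underlying form is /-gu/, and voiced stops become voiceless after a vowel.
After 'child', which ends in a vowel, the suffix surfaces as [-ku], giving [vaku].

[vaku]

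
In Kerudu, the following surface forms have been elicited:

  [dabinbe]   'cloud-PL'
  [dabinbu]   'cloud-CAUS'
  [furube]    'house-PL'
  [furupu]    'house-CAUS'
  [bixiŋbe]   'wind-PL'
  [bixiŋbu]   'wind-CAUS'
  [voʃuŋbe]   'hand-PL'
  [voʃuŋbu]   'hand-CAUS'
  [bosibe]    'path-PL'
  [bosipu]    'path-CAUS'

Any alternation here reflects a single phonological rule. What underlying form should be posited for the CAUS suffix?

The CAUS suffix surfaces as [-bu] and [-pu], depending on the final segment of the stem.
The PL suffix, which begins with [b], is invariant after every stem; so [b] is not altered by any rule here.
So the underlying form is /-pu/, and voiceless stops become voiced after a nasal.

/-pu/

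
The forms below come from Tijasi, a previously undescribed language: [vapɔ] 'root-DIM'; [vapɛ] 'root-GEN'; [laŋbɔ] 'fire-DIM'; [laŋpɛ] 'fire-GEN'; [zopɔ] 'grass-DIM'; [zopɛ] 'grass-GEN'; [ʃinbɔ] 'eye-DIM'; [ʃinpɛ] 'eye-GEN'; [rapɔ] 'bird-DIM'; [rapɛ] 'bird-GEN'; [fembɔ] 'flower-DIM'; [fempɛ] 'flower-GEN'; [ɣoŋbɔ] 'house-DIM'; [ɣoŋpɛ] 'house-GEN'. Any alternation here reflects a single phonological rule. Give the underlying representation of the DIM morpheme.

The DIM suffix surfaces as [-bɔ] and [-pɔ], depending on the final segment of the stem.
The GEN suffix, which begins with [p], is invariant after every stem; so [p] is not altered by any rule here.
The DIM suffix is therefore /-bɔ/ underlyingly, with post-vocalic devoicing: voiced stops become voiceless after a vowel.

/-bɔ/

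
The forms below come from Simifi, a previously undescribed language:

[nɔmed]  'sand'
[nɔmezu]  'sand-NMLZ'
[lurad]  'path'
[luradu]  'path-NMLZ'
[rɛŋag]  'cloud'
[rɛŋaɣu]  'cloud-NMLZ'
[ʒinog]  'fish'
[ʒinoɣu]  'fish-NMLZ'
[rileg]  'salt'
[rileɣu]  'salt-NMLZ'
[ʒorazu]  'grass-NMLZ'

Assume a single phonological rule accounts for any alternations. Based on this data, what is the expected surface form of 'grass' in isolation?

[ʒorad]

In [nɔmed] and [nɔmezu] the final segment of 'sand' alternates: [d] ~ [z].
If /d/ were underlying and a rule turned it into [z] before the NMLZ suffix, 'path' would also alternate; but it has [d] in both [lurad] and [luradu].
The alternation reflects word-final hardening: voiced fricatives become stops word-finally. /z/ is underlying.
From [ʒorazu] the stem 'grass' is /ʒoraz/; word-finally this yields [ʒorad].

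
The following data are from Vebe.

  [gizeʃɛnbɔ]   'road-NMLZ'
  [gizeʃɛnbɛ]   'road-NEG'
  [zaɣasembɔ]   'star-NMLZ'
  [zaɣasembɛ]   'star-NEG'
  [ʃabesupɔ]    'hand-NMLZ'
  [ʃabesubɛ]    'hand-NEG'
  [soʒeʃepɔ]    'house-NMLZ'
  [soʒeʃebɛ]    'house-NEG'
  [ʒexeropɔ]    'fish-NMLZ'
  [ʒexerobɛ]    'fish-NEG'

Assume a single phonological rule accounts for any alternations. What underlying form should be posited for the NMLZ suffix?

The NMLZ morpheme has two allomorphs, [-bɔ] and [-pɔ].
The NEG suffix, which begins with [b], is invariant after every stem; so [b] is not altered by any rule here.
So the underlying form is /-pɔ/, and voiceless stops become voiced after a nasal.

/-pɔ/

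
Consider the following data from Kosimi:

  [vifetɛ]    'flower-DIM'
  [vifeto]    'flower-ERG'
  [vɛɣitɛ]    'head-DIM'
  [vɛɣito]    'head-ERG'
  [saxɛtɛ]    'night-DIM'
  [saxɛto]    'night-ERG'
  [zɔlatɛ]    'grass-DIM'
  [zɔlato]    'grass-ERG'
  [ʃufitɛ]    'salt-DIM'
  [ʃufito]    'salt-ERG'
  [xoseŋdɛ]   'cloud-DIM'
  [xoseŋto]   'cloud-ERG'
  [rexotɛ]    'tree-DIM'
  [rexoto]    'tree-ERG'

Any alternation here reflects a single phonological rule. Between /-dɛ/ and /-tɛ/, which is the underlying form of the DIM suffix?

/-dɛ/

The DIM suffix surfaces as [-dɛ] and [-tɛ], depending on the final segment of the stem.
By contrast the ERG suffix keeps its initial [t] throughout — that segment must be underlying.
The DIM suffix is therefore /-dɛ/ underlyingly, with post-vocalic devoicing: voiced stops become voiceless after a vowel.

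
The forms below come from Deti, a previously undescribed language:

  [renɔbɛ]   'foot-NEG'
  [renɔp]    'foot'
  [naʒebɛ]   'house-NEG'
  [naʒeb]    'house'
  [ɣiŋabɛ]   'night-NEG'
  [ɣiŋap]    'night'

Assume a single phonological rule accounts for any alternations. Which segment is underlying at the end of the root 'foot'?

'foot' shows [b] ~ [p] at the end of the stem ([renɔbɛ] vs [renɔp]).
If /b/ were underlying and a rule turned it into [p] in isolation, 'house' would also alternate; but it has [b] in both [naʒebɛ] and [naʒeb].
The alternation reflects intervocalic voicing: voiceless stops become voiced between vowels. /p/ is underlying.

/p/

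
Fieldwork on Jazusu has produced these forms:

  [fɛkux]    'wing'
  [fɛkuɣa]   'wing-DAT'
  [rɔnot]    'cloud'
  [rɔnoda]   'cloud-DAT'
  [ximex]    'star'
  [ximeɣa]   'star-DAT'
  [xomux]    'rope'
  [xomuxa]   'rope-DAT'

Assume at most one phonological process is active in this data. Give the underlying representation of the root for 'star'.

In [ximex] and [ximeɣa] the final segment of 'star' alternates: [x] ~ [ɣ].
If /x/ were underlying and a rule turned it into [ɣ] before the DAT suffix, 'rope' would also alternate; but it has [x] in both [xomux] and [xomuxa].
The alternation reflects word-final obstruent devoicing: voiced obstruents become voiceless word-finally. /ɣ/ is underlying.
The underlying form of 'star' is therefore /ximeɣ/.

/ximeɣ/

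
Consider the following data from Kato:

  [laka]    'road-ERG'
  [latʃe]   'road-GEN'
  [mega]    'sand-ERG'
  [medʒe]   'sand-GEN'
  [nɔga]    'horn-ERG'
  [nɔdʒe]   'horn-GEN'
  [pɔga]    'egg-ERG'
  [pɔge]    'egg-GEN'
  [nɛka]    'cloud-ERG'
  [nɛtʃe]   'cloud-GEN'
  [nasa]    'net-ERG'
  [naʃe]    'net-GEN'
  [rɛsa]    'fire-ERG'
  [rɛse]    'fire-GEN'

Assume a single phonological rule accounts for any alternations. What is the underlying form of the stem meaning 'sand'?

The root 'sand' surfaces as [mega] and [medʒe], with a stem-final [g] ~ [dʒ] alternation.
Compare 'egg', with invariant [g] in [pɔga] and [pɔge]: an analysis with underlying /g/ and a rule producing [dʒ] before the GEN suffix would wrongly predict alternation here too.
Therefore /dʒ/ is basic and [g] is derived by depalatalization (palato-alveolar /tʃ/, /dʒ/ and /ʃ/ become [k], [g] and [s] when no front vowel follows).

/medʒ/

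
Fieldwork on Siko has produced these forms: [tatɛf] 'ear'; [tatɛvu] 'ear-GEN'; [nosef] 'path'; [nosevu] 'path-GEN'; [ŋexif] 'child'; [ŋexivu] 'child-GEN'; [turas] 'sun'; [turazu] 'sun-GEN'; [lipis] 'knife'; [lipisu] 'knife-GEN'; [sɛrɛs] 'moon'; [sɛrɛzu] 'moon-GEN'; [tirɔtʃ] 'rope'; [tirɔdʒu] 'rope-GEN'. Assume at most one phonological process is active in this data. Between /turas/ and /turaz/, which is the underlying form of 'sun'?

/turaz/

The stem for 'sun' ends in [s] in [turas] but [z] in [turazu].
But 'knife' keeps [s] in both environments ([lipis], [lipisu]), so there is no rule changing /s/ to [z] before the GEN suffix.
Therefore /z/ is basic and [s] is derived by word-final obstruent devoicing (voiced obstruents become voiceless word-finally).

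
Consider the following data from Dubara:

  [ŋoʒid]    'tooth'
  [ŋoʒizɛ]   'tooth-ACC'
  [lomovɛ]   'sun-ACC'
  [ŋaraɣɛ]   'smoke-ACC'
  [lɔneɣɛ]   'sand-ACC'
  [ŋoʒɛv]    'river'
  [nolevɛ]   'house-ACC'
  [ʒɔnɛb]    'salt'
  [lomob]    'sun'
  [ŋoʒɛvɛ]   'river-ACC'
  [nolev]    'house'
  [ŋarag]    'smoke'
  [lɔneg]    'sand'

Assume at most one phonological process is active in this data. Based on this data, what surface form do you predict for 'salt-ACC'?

[ʒɔnɛvɛ]

The root 'sun' surfaces as [lomob] and [lomovɛ], with a stem-final [b] ~ [v] alternation.
Compare 'house', with invariant [v] in [nolev] and [nolevɛ]: an analysis with underlying /v/ and a rule producing [b] in isolation would wrongly predict alternation here too.
So /b/ is underlying, and a rule of intervocalic spirantization — voiced stops become fricatives between vowels — gives [v].
The one attested form of 'salt', [ʒɔnɛb], shows underlying /ʒɔnɛb/. Applying the same rule between vowels gives [ʒɔnɛvɛ].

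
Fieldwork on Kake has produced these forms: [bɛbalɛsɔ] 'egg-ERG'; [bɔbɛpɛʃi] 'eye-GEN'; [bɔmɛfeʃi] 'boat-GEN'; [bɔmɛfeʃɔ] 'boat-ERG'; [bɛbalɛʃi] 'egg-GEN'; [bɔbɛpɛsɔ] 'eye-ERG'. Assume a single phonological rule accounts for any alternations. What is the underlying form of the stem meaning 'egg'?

In [bɛbalɛsɔ] and [bɛbalɛʃi] the final segment of 'egg' alternates: [s] ~ [ʃ].
The stem 'boat' ([bɔmɛfeʃɔ], [bɔmɛfeʃi]) shows [ʃ] unchanged in both environments, so [ʃ] cannot be basic with [s] derived before the ERG suffix.
So /s/ is underlying, and a rule of palatalization before a front vowel — /s/ becomes palato-alveolar [ʃ] before a front vowel — gives [ʃ].
Hence 'egg' is /bɛbalɛs/ underlyingly.

/bɛbalɛs/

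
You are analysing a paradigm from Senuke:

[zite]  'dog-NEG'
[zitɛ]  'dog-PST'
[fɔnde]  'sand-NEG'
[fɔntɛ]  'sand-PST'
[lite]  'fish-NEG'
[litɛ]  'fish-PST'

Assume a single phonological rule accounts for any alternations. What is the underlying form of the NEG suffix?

The NEG morpheme has two allomorphs, [-de] and [-te].
By contrast the PST suffix keeps its initial [t] throughout — that segment must be underlying.
The NEG suffix is therefore /-de/ underlyingly, with post-vocalic devoicing: voiced stops become voiceless after a vowel.

/-de/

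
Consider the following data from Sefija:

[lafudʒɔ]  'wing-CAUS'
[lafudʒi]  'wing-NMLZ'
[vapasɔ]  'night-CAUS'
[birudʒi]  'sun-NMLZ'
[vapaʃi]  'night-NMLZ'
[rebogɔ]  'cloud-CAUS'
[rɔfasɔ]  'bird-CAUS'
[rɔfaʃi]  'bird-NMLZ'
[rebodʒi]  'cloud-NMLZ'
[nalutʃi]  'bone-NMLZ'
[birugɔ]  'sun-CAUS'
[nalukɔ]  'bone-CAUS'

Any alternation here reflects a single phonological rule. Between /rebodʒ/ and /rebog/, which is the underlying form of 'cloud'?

/rebog/

In [rebogɔ] and [rebodʒi] the final segment of 'cloud' alternates: [g] ~ [dʒ].
The stem 'wing' ([lafudʒɔ], [lafudʒi]) shows [dʒ] unchanged in both environments, so [dʒ] cannot be basic with [g] derived before the CAUS suffix.
The alternation reflects palatalization before a front vowel: /k/, /g/ and /s/ become palato-alveolar [tʃ], [dʒ] and [ʃ] before a front vowel. /g/ is underlying.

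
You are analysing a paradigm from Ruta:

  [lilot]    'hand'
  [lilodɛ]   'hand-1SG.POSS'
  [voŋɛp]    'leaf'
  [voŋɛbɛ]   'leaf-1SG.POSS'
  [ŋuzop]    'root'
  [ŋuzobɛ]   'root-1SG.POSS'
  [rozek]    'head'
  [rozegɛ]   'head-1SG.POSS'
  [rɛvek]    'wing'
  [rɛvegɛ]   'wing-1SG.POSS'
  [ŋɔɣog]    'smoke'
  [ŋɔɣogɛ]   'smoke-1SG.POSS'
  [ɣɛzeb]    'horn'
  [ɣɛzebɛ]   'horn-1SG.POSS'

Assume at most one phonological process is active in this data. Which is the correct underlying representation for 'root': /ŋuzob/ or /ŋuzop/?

In [ŋuzop] and [ŋuzobɛ] the final segment of 'root' alternates: [p] ~ [b].
But 'horn' keeps [b] in both environments ([ɣɛzeb], [ɣɛzebɛ]), so there is no rule changing /b/ to [p] in isolation.
So /p/ is underlying, and a rule of intervocalic voicing — voiceless stops become voiced between vowels — gives [b].

/ŋuzop/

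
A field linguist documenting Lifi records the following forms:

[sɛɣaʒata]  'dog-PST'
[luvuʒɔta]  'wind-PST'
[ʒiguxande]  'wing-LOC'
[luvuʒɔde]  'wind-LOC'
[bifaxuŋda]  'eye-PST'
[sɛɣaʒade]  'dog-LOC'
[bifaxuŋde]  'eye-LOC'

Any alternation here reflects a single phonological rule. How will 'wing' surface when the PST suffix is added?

The PST morpheme has two allomorphs, [-da] and [-ta].
By contrast the LOC suffix keeps its initial [d] throughout — that segment must be underlying.
The PST suffix is therefore /-ta/ underlyingly, with post-nasal voicing: voiceless stops become voiced after a nasal.
After 'wing', which ends in a nasal, the suffix surfaces as [-da], giving [ʒiguxanda].

[ʒiguxanda]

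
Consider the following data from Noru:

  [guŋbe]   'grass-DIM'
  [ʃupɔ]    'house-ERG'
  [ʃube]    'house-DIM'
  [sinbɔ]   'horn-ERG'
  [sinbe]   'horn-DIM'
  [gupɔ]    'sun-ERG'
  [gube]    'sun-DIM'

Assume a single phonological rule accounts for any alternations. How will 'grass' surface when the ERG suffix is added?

[guŋbɔ]

The ERG suffix surfaces as [-bɔ] and [-pɔ], depending on the final segment of the stem.
By contrast the DIM suffix keeps its initial [b] throughout — that segment must be underlying.
The ERG suffix is therefore /-pɔ/ underlyingly, with post-nasal voicing: voiceless stops become voiced after a nasal.
After 'grass', which ends in a nasal, the suffix surfaces as [-bɔ], giving [guŋbɔ].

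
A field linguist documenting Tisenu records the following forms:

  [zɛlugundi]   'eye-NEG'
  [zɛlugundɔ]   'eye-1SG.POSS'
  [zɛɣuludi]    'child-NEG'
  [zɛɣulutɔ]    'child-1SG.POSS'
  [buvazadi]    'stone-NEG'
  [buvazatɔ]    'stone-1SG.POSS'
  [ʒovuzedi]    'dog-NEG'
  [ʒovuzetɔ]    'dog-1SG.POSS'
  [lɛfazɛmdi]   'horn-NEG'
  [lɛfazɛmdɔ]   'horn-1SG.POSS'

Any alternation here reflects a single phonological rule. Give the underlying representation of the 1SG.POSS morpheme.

The 1SG.POSS morpheme has two allomorphs, [-dɔ] and [-tɔ].
By contrast the NEG suffix keeps its initial [d] throughout — that segment must be underlying.
The 1SG.POSS suffix is therefore /-tɔ/ underlyingly, with post-nasal voicing: voiceless stops become voiced after a nasal.

/-tɔ/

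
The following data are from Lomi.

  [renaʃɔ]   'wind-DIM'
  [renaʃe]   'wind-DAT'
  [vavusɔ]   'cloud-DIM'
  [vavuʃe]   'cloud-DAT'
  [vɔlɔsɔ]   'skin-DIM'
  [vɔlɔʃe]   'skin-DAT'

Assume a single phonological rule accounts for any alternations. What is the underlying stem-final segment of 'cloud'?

/s/

'cloud' shows [s] ~ [ʃ] at the end of the stem ([vavusɔ] vs [vavuʃe]).
If /ʃ/ were underlying and a rule turned it into [s] before the DIM suffix, 'wind' would also alternate; but it has [ʃ] in both [renaʃɔ] and [renaʃe].
The alternation reflects palatalization before a front vowel: /s/ becomes palato-alveolar [ʃ] before a front vowel. /s/ is underlying.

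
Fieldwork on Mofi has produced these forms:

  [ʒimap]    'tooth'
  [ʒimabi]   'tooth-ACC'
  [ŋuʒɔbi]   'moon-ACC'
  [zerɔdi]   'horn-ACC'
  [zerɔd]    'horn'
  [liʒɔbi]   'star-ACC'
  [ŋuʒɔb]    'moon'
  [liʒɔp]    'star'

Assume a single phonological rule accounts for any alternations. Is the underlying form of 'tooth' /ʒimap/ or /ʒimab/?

In [ʒimap] and [ʒimabi] the final segment of 'tooth' alternates: [p] ~ [b].
Compare 'moon', with invariant [b] in [ŋuʒɔb] and [ŋuʒɔbi]: an analysis with underlying /b/ and a rule producing [p] in isolation would wrongly predict alternation here too.
Therefore /p/ is basic and [b] is derived by intervocalic voicing (voiceless stops become voiced between vowels).

/ʒimap/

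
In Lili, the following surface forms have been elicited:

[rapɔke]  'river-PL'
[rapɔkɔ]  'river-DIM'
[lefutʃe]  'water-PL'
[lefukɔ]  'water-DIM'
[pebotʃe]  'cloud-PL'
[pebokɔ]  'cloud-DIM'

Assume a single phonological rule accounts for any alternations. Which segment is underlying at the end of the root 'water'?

'water' shows [tʃ] ~ [k] at the end of the stem ([lefutʃe] vs [lefukɔ]).
If /k/ were underlying and a rule turned it into [tʃ] before the PL suffix, 'river' would also alternate; but it has [k] in both [rapɔke] and [rapɔkɔ].
The alternation reflects depalatalization: palato-alveolar /tʃ/ becomes [k] when no front vowel follows. /tʃ/ is underlying.

/tʃ/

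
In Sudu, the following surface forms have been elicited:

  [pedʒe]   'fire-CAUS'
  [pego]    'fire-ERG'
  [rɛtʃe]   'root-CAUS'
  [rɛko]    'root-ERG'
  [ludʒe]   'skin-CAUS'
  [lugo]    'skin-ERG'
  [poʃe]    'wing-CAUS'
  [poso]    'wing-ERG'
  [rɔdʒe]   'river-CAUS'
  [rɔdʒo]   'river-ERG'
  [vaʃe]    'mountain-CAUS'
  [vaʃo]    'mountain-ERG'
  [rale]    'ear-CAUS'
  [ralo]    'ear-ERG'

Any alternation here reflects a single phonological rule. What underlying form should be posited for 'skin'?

'skin' shows [dʒ] ~ [g] at the end of the stem ([ludʒe] vs [lugo]).
The stem 'river' ([rɔdʒe], [rɔdʒo]) shows [dʒ] unchanged in both environments, so [dʒ] cannot be basic with [g] derived before the ERG suffix.
The underlying segment must be /g/; /k/, /g/ and /s/ become palato-alveolar [tʃ], [dʒ] and [ʃ] before a front vowel, yielding [dʒ] there.

/lug/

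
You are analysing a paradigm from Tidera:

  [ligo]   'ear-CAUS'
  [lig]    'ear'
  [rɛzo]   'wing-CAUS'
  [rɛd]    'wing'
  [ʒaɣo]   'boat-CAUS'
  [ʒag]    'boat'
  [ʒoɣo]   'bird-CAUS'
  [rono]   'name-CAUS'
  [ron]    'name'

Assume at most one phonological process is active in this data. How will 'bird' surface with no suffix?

[ʒog]

The stem for 'boat' ends in [ɣ] in [ʒaɣo] but [g] in [ʒag].
If /g/ were underlying and a rule turned it into [ɣ] before the CAUS suffix, 'ear' would also alternate; but it has [g] in both [ligo] and [lig].
The alternation reflects word-final hardening: voiced fricatives become stops word-finally. /ɣ/ is underlying.
The one attested form of 'bird', [ʒoɣo], shows underlying /ʒoɣ/. Applying the same rule word-finally gives [ʒog].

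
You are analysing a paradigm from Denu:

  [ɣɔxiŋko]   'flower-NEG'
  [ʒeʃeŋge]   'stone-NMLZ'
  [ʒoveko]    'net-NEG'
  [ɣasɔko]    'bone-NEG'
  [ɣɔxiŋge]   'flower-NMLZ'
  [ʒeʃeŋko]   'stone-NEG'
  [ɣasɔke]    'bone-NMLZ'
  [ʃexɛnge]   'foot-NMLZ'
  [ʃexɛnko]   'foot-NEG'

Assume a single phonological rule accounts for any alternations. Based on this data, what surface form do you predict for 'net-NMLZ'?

The NMLZ suffix surfaces as [-ge] and [-ke], depending on the final segment of the stem.
The NEG suffix, which begins with [k], is invariant after every stem; so [k] is not altered by any rule here.
The NMLZ suffix is therefore /-ge/ underlyingly, with post-vocalic devoicing: voiced stops become voiceless after a vowel.
After 'net', which ends in a vowel, the suffix surfaces as [-ke], giving [ʒoveke].

[ʒoveke]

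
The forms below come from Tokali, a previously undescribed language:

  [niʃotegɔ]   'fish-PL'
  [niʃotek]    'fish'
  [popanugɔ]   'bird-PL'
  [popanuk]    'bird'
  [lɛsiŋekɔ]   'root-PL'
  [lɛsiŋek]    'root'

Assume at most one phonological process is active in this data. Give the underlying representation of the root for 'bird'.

The root 'bird' surfaces as [popanugɔ] and [popanuk], with a stem-final [g] ~ [k] alternation.
The stem 'root' ([lɛsiŋekɔ], [lɛsiŋek]) shows [k] unchanged in both environments, so [k] cannot be basic with [g] derived before the PL suffix.
So /g/ is underlying, and a rule of word-final obstruent devoicing — voiced obstruents become voiceless word-finally — gives [k].

/popanug/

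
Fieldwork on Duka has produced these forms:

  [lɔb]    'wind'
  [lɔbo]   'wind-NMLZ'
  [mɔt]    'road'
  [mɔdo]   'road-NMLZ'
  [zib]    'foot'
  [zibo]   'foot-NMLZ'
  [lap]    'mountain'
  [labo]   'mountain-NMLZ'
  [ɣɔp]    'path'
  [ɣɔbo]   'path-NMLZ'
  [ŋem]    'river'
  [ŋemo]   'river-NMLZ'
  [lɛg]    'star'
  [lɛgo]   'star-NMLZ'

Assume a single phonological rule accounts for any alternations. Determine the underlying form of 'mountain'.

In [lap] and [labo] the final segment of 'mountain' alternates: [p] ~ [b].
The stem 'foot' ([zib], [zibo]) shows [b] unchanged in both environments, so [b] cannot be basic with [p] derived in isolation.
The alternation reflects intervocalic voicing: voiceless stops become voiced between vowels. /p/ is underlying.
So 'mountain' = /lap/.

/lap/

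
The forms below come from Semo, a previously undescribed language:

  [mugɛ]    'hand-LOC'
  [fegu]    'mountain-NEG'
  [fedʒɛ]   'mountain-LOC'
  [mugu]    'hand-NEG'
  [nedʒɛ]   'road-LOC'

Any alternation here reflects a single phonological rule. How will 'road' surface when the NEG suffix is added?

[negu]

The root 'mountain' surfaces as [fegu] and [fedʒɛ], with a stem-final [g] ~ [dʒ] alternation.
The stem 'hand' ([mugu], [mugɛ]) shows [g] unchanged in both environments, so [g] cannot be basic with [dʒ] derived before the LOC suffix.
The alternation reflects depalatalization: palato-alveolar /dʒ/ becomes [g] when no front vowel follows. /dʒ/ is underlying.
From [nedʒɛ] the stem 'road' is /nedʒ/; when no front vowel follows this yields [negu].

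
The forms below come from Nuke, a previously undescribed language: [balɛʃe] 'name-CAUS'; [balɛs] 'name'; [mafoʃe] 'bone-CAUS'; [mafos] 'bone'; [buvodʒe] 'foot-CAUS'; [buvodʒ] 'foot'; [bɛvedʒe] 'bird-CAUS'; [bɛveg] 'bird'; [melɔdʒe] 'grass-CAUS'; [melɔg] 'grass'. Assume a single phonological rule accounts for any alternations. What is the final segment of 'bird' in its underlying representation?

/g/

The stem for 'bird' ends in [dʒ] in [bɛvedʒe] but [g] in [bɛveg].
The stem 'foot' ([buvodʒe], [buvodʒ]) shows [dʒ] unchanged in both environments, so [dʒ] cannot be basic with [g] derived in isolation.
The underlying segment must be /g/; /g/ and /s/ become palato-alveolar [dʒ] and [ʃ] before a front vowel, yielding [dʒ] there.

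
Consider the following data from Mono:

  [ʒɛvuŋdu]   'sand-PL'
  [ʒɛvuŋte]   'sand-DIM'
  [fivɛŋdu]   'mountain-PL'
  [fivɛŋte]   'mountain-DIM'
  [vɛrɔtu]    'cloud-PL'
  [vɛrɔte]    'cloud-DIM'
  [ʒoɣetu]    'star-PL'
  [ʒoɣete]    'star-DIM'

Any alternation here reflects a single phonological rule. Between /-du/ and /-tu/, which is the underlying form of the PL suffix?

/-du/

The PL suffix surfaces as [-du] and [-tu], depending on the final segment of the stem.
By contrast the DIM suffix keeps its initial [t] throughout — that segment must be underlying.
So the underlying form is /-du/, and voiced stops become voiceless after a vowel.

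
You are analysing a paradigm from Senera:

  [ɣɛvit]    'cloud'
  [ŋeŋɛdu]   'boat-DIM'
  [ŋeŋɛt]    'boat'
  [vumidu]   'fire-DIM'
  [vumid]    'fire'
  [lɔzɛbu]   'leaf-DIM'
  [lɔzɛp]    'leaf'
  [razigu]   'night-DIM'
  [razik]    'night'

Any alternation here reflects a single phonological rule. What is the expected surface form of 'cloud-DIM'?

In [ŋeŋɛdu] and [ŋeŋɛt] the final segment of 'boat' alternates: [d] ~ [t].
The stem 'fire' ([vumidu], [vumid]) shows [d] unchanged in both environments, so [d] cannot be basic with [t] derived in isolation.
The underlying segment must be /t/; voiceless stops become voiced between vowels, yielding [d] there.
From [ɣɛvit] the stem 'cloud' is /ɣɛvit/; between vowels this yields [ɣɛvidu].

[ɣɛvidu]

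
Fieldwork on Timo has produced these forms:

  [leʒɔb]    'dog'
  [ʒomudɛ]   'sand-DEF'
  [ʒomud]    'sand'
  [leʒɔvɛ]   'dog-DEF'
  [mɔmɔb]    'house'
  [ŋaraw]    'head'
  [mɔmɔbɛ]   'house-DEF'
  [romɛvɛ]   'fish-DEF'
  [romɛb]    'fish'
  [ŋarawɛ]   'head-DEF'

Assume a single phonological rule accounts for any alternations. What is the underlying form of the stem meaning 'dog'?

/leʒɔv/

The stem for 'dog' ends in [v] in [leʒɔvɛ] but [b] in [leʒɔb].
Compare 'house', with invariant [b] in [mɔmɔbɛ] and [mɔmɔb]: an analysis with underlying /b/ and a rule producing [v] before the DEF suffix would wrongly predict alternation here too.
So /v/ is underlying, and a rule of word-final hardening — voiced fricatives become stops word-finally — gives [b].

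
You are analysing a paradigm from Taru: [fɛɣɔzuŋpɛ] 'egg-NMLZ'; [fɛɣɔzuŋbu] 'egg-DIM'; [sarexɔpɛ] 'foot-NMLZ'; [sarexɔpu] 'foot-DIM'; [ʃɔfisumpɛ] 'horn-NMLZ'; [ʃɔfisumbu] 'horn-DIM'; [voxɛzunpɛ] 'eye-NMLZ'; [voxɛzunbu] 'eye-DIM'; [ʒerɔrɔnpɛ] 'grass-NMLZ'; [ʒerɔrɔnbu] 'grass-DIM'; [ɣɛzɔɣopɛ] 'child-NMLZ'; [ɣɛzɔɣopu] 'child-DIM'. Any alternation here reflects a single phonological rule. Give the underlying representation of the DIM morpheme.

/-bu/

The DIM suffix surfaces as [-bu] and [-pu], depending on the final segment of the stem.
By contrast the NMLZ suffix keeps its initial [p] throughout — that segment must be underlying.
So the underlying form is /-bu/, and voiced stops become voiceless after a vowel.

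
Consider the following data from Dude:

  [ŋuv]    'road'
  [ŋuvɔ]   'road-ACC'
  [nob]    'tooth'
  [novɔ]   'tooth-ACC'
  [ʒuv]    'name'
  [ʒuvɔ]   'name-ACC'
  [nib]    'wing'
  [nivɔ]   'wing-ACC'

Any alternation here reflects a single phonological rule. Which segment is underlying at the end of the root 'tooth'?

In [nob] and [novɔ] the final segment of 'tooth' alternates: [b] ~ [v].
If /v/ were underlying and a rule turned it into [b] in isolation, 'road' would also alternate; but it has [v] in both [ŋuv] and [ŋuvɔ].
Therefore /b/ is basic and [v] is derived by intervocalic spirantization (voiced stops become fricatives between vowels).

/b/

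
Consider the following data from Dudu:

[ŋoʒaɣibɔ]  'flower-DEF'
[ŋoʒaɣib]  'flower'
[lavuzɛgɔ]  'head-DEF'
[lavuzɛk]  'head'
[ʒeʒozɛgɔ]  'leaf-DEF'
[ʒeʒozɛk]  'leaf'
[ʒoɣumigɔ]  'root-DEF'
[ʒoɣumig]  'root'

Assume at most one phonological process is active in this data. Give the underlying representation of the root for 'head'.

In [lavuzɛgɔ] and [lavuzɛk] the final segment of 'head' alternates: [g] ~ [k].
If /g/ were underlying and a rule turned it into [k] in isolation, 'root' would also alternate; but it has [g] in both [ʒoɣumigɔ] and [ʒoɣumig].
Therefore /k/ is basic and [g] is derived by intervocalic voicing (voiceless stops become voiced between vowels).

/lavuzɛk/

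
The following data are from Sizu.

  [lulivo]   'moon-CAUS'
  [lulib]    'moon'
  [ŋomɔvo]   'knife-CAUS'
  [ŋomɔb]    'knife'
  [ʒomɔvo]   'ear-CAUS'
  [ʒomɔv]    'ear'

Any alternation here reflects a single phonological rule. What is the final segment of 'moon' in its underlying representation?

In [lulivo] and [lulib] the final segment of 'moon' alternates: [v] ~ [b].
If /v/ were underlying and a rule turned it into [b] in isolation, 'ear' would also alternate; but it has [v] in both [ʒomɔvo] and [ʒomɔv].
So /b/ is underlying, and a rule of intervocalic spirantization — voiced stops become fricatives between vowels — gives [v].

/b/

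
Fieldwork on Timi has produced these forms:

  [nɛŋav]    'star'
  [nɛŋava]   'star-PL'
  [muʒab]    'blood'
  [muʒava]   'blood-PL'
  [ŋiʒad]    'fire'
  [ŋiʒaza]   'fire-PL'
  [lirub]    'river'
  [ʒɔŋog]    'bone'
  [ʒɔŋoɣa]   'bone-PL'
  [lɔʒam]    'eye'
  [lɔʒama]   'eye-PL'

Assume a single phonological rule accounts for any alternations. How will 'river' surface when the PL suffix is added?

The root 'blood' surfaces as [muʒab] and [muʒava], with a stem-final [b] ~ [v] alternation.
But 'star' keeps [v] in both environments ([nɛŋav], [nɛŋava]), so there is no rule changing /v/ to [b] in isolation.
So /b/ is underlying, and a rule of intervocalic spirantization — voiced stops become fricatives between vowels — gives [v].
The one attested form of 'river', [lirub], shows underlying /lirub/. Applying the same rule between vowels gives [liruva].

[liruva]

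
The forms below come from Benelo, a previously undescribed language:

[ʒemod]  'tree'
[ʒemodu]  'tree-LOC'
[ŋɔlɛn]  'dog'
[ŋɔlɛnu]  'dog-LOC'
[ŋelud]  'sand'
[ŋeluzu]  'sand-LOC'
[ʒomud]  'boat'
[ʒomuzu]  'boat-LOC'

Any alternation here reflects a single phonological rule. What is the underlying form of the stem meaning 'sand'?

The root 'sand' surfaces as [ŋelud] and [ŋeluzu], with a stem-final [d] ~ [z] alternation.
But 'tree' keeps [d] in both environments ([ʒemod], [ʒemodu]), so there is no rule changing /d/ to [z] before the LOC suffix.
Therefore /z/ is basic and [d] is derived by word-final hardening (voiced fricatives become stops word-finally).

/ŋeluz/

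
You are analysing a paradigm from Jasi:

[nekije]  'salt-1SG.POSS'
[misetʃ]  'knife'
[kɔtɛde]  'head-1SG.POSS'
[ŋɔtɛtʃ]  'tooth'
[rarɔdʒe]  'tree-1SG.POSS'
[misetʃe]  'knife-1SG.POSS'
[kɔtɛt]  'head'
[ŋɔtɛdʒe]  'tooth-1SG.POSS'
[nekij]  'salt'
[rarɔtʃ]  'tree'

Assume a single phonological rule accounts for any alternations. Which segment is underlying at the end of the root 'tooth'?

The root 'tooth' surfaces as [ŋɔtɛdʒe] and [ŋɔtɛtʃ], with a stem-final [dʒ] ~ [tʃ] alternation.
But 'knife' keeps [tʃ] in both environments ([misetʃe], [misetʃ]), so there is no rule changing /tʃ/ to [dʒ] before the 1SG.POSS suffix.
Therefore /dʒ/ is basic and [tʃ] is derived by word-final obstruent devoicing (voiced obstruents become voiceless word-finally).

/dʒ/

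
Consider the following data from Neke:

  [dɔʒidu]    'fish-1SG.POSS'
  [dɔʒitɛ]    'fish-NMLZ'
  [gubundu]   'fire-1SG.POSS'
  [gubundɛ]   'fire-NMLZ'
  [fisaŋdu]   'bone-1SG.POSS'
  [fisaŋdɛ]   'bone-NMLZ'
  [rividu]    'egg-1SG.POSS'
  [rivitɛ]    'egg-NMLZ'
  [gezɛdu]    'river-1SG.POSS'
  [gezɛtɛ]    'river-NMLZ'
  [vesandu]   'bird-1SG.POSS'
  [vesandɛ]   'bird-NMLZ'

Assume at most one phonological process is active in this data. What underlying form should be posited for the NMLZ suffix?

/-tɛ/

The NMLZ morpheme has two allomorphs, [-dɛ] and [-tɛ].
The 1SG.POSS suffix, which begins with [d], is invariant after every stem; so [d] is not altered by any rule here.
The NMLZ suffix is therefore /-tɛ/ underlyingly, with post-nasal voicing: voiceless stops become voiced after a nasal.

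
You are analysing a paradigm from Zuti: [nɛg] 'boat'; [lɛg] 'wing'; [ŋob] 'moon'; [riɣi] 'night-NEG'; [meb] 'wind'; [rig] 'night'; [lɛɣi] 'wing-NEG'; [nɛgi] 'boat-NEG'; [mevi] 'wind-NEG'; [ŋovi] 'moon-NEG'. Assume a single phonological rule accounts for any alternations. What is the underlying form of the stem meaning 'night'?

/riɣ/

The root 'night' surfaces as [riɣi] and [rig], with a stem-final [ɣ] ~ [g] alternation.
But 'boat' keeps [g] in both environments ([nɛgi], [nɛg]), so there is no rule changing /g/ to [ɣ] before the NEG suffix.
The alternation reflects word-final hardening: voiced fricatives become stops word-finally. /ɣ/ is underlying.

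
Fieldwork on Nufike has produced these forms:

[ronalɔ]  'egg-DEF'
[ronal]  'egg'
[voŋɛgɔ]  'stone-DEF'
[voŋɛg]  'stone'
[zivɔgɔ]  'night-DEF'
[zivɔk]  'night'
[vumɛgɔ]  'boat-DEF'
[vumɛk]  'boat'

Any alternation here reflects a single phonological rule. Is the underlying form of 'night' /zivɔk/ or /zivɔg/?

/zivɔk/

In [zivɔgɔ] and [zivɔk] the final segment of 'night' alternates: [g] ~ [k].
But 'stone' keeps [g] in both environments ([voŋɛgɔ], [voŋɛg]), so there is no rule changing /g/ to [k] in isolation.
The underlying segment must be /k/; voiceless stops become voiced between vowels, yielding [g] there.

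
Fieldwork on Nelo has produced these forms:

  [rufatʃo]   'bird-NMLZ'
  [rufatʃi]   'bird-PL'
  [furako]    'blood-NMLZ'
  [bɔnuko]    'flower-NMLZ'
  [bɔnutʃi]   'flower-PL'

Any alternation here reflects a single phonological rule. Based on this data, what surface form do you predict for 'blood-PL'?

[furatʃi]

The stem for 'flower' ends in [k] in [bɔnuko] but [tʃ] in [bɔnutʃi].
But 'bird' keeps [tʃ] in both environments ([rufatʃo], [rufatʃi]), so there is no rule changing /tʃ/ to [k] before the NMLZ suffix.
The underlying segment must be /k/; /k/ becomes palato-alveolar [tʃ] before a front vowel, yielding [tʃ] there.
The one attested form of 'blood', [furako], shows underlying /furak/. Applying the same rule before a front vowel gives [furatʃi].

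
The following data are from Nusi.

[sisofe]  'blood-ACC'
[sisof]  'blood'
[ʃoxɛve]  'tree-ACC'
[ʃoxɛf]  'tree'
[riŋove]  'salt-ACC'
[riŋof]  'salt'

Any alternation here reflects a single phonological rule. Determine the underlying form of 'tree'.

/ʃoxɛv/

In [ʃoxɛve] and [ʃoxɛf] the final segment of 'tree' alternates: [v] ~ [f].
If /f/ were underlying and a rule turned it into [v] before the ACC suffix, 'blood' would also alternate; but it has [f] in both [sisofe] and [sisof].
Therefore /v/ is basic and [f] is derived by word-final obstruent devoicing (voiced obstruents become voiceless word-finally).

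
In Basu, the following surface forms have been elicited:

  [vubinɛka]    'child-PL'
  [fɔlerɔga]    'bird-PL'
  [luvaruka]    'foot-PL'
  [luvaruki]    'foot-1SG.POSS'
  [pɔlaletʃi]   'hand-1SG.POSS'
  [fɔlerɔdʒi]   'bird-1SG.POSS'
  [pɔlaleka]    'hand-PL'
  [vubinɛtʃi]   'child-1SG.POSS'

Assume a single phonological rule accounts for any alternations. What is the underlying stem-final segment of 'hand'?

/tʃ/

The stem for 'hand' ends in [k] in [pɔlaleka] but [tʃ] in [pɔlaletʃi].
But 'foot' keeps [k] in both environments ([luvaruka], [luvaruki]), so there is no rule changing /k/ to [tʃ] before the 1SG.POSS suffix.
The alternation reflects depalatalization: palato-alveolar /tʃ/ and /dʒ/ become [k] and [g] when no front vowel follows. /tʃ/ is underlying.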